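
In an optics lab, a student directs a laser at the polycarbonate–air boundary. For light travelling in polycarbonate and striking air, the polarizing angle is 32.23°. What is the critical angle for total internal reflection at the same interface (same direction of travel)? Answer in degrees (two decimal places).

tan θ_B = n₂/n₁ = tan 32.23° = 0.6305.
Total internal reflection: sin θ_c = n₂/n₁ = 0.6305.
θ_c = arcsin(0.6305) = 39.08°.

θ_c ≈ 39.08°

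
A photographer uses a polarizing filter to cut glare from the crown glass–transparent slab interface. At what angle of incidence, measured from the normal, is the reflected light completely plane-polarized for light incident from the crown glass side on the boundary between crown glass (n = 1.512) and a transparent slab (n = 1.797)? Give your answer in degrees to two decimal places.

θ_B ≈ 49.92°

tan θ_B = n₂/n₁ = 1.797/1.512 = 1.1885. Taking the arctangent, θ_B = 49.92°.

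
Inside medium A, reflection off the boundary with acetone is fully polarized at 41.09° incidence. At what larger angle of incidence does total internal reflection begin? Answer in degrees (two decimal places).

θ_c ≈ 60.70°

From Brewster, n₂/n₁ = tan θ_B = tan 41.09° = 0.8720.
Then sin θ_c = n₂/n₁ = 0.8720, so θ_c = arcsin 0.8720 = 60.70°.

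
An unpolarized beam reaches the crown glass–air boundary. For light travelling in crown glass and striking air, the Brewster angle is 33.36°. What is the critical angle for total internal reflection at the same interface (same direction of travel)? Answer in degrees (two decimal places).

tan θ_B = n₂/n₁ = tan 33.36° = 0.6584.
Total internal reflection: sin θ_c = n₂/n₁ = 0.6584.
θ_c = arcsin(0.6584) = 41.18°.

θ_c ≈ 41.18°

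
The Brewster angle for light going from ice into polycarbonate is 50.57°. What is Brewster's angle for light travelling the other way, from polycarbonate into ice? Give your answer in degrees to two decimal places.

The two Brewster angles are complementary: θ_B' = 90° − θ_B = 90° − 50.57° = 39.43°.

θ_B' ≈ 39.43°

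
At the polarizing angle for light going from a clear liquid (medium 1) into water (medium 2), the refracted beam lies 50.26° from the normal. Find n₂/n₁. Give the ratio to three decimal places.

n₂/n₁ ≈ 0.831

θ_B + θ_t = 90°, so θ_B = 90° − 50.26° = 39.74°.
tan θ_B = n₂/n₁, so n₂/n₁ = tan 39.74° = 0.831.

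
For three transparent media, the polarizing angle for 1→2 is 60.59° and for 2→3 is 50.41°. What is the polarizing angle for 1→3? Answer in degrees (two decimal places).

θ_B ≈ 65.01°

n₂/n₁ = tan 60.59° = 1.7740 and n₃/n₂ = tan 50.41° = 1.2092.
So n₃/n₁ = (n₂/n₁)(n₃/n₂) = 1.7740 × 1.2092 = 2.1451.
θ_B(1→3) = arctan(2.1451) = 65.01°.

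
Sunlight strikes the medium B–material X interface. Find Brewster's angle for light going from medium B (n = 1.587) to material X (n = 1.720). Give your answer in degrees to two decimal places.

Brewster's condition: tan θ_B = n₂/n₁ = 1.720/1.587 = 1.0838.
θ_B = arctan(1.0838) = 47.30°.

θ_B ≈ 47.30°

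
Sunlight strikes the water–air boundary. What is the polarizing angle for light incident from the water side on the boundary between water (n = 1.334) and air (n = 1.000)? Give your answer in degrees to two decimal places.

At Brewster's angle the reflected and refracted rays are perpendicular, which with Snell's law gives tan θ_B = n₂/n₁.
Brewster's condition: tan θ_B = n₂/n₁ = 1.000/1.334 = 0.7496.
θ_B = arctan(0.7496) = 36.86°.

θ_B ≈ 36.86°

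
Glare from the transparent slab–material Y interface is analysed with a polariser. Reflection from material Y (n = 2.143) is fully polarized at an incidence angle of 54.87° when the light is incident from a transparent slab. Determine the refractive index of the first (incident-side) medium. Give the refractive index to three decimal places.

Full polarization of the reflected beam means tan θ_B = n₂/n₁, where n₁ is the incident medium (a transparent slab).
n₁ = n₂ / tan θ_B = 2.143 / tan 54.87° = 1.508.

n ≈ 1.508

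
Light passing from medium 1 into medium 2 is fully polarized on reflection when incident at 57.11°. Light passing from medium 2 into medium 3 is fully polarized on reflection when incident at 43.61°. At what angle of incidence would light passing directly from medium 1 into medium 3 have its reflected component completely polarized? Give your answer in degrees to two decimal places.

θ_B ≈ 55.83°

n₂/n₁ = tan 57.11° = 1.5464 and n₃/n₂ = tan 43.61° = 0.9526.
So n₃/n₁ = (n₂/n₁)(n₃/n₂) = 1.5464 × 0.9526 = 1.4731.
θ_B(1→3) = arctan(1.4731) = 55.83°.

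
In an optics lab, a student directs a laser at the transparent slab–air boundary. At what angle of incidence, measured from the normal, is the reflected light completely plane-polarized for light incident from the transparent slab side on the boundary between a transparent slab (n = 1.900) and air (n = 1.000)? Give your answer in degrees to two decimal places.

The reflected p-component vanishes when tan θ_B = n₂/n₁.
tan θ_B = n₂/n₁ = 1.000/1.900 = 0.5263.
θ_B = arctan(0.5263) = 27.76°.

θ_B ≈ 27.76°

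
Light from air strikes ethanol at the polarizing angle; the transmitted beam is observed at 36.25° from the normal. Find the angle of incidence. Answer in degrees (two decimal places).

At Brewster's angle the reflected and refracted rays are perpendicular, so θ_B + θ_t = 90°.
θ_B = 90° − 36.25° = 53.75°.

θ_B ≈ 53.75°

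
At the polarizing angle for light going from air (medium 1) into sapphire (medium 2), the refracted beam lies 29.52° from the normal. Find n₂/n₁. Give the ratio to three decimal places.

At Brewster incidence θ_B = 90° − θ_t = 90° − 29.52° = 60.48°.
tan θ_B = n₂/n₁, so n₂/n₁ = tan 60.48° = 1.766.

n₂/n₁ ≈ 1.766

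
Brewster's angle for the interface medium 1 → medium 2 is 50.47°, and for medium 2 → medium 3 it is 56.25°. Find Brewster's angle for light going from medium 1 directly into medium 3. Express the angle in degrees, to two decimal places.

Each Brewster angle gives a ratio: n₂/n₁ = tan 50.47° = 1.2118, n₃/n₂ = tan 56.25° = 1.4966.
Multiplying, n₃/n₁ = 1.2118 × 1.4966 = 1.8136, and θ_B(1→3) = arctan 1.8136 = 61.13°.

θ_B ≈ 61.13°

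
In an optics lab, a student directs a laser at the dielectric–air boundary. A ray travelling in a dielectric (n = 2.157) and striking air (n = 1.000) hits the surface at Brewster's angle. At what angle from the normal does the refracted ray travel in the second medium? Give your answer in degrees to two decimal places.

θ_t ≈ 65.13°

tan θ_B = n₂/n₁ = 1.000/2.157 = 0.4636, so θ_B = 24.87°.
At Brewster's angle the reflected and refracted rays are perpendicular, so θ_t = 90° − θ_B = 90° − 24.87° = 65.13°.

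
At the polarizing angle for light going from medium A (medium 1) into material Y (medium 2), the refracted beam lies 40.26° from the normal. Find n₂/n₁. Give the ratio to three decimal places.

θ_B + θ_t = 90°, so θ_B = 90° − 40.26° = 49.74°.
tan θ_B = n₂/n₁, so n₂/n₁ = tan 49.74° = 1.181.

n₂/n₁ ≈ 1.181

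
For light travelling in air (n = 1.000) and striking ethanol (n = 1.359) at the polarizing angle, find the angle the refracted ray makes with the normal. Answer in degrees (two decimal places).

θ_B = arctan(n₂/n₁) = arctan(1.359/1.000) = 53.65°.
The refracted ray is perpendicular to the reflected ray, so θ_t = 90° − θ_B = 36.35°.

θ_t ≈ 36.35°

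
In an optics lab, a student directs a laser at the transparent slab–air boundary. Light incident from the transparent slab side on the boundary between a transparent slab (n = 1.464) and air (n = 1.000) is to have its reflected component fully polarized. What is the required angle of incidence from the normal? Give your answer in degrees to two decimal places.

θ_B ≈ 34.34°

Brewster's condition: tan θ_B = n₂/n₁ = 1.000/1.464 = 0.6831. Taking the arctangent, θ_B = 34.34°.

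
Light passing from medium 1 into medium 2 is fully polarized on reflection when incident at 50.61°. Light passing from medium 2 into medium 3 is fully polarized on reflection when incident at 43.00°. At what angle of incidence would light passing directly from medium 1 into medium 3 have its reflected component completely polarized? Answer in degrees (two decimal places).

tan θ_B(1→2) = n₂/n₁ = tan 50.61° = 1.2179.
tan θ_B(2→3) = n₃/n₂ = tan 43.00° = 0.9325.
So n₃/n₁ = (n₂/n₁)(n₃/n₂) = 1.2179 × 0.9325 = 1.1357.
θ_B(1→3) = arctan(1.1357) = 48.63°.

θ_B ≈ 48.63°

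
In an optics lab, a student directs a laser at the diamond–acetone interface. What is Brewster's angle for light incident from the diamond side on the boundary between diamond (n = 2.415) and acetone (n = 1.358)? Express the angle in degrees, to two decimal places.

tan θ_B = n₂/n₁ = 1.358/2.415 = 0.5623.
So θ_B = arctan 0.5623 = 29.35°.

θ_B ≈ 29.35°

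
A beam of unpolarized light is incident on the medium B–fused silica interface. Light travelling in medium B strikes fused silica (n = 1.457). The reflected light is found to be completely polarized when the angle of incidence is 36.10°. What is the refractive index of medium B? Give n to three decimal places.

At Brewster's angle, tan θ_B = n₂/n₁ with n₁ on the incident side (medium B) and n₂ on the transmitted side (fused silica).
n₁ = n₂ / tan θ_B = 1.457 / tan 36.10° = 1.998.

n ≈ 1.998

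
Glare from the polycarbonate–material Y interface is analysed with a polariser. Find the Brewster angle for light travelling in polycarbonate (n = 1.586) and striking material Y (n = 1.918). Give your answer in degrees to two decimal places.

At Brewster's angle the reflected and refracted rays are perpendicular, which with Snell's law gives tan θ_B = n₂/n₁.
tan θ_B = n₂/n₁ = 1.918/1.586 = 1.2093.
θ_B = arctan(1.2093) = 50.41°.

θ_B ≈ 50.41°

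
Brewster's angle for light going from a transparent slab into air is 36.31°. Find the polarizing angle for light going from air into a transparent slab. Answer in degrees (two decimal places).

θ_B' ≈ 53.69°

tan θ_B' = n₁/n₂ = 1/tan θ_B, so θ_B' = 90° − θ_B.
θ_B' = 90° − 36.31° = 53.69°.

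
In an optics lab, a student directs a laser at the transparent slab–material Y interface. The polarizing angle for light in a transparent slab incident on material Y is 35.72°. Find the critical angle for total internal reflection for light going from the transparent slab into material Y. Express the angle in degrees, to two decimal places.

tan θ_B = n₂/n₁ = tan 35.72° = 0.7191.
Total internal reflection: sin θ_c = n₂/n₁ = 0.7191.
θ_c = arcsin(0.7191) = 45.98°.

θ_c ≈ 45.98°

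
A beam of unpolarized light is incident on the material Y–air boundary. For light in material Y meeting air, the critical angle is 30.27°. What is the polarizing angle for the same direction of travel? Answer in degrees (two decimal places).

θ_B ≈ 26.75°

sin θ_c = n₂/n₁, so n₂/n₁ = sin 30.27° = 0.5041.
Brewster: tan θ_B = n₂/n₁ = 0.5041.
θ_B = arctan(0.5041) = 26.75°.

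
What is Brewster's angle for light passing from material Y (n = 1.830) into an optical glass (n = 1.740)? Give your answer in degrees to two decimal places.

Brewster's condition: tan θ_B = n₂/n₁ = 1.740/1.830 = 0.9508.
θ_B = arctan(0.9508) = 43.56°.

θ_B ≈ 43.56°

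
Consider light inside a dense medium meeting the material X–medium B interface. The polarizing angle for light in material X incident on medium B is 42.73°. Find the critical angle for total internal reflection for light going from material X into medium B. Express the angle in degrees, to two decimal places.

From Brewster, n₂/n₁ = tan θ_B = tan 42.73° = 0.9237.
Then sin θ_c = n₂/n₁ = 0.9237, so θ_c = arcsin 0.9237 = 67.48°.

θ_c ≈ 67.48°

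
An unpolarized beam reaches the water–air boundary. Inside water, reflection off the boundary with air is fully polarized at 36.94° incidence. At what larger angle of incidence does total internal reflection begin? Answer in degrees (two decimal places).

θ_c ≈ 48.76°

tan θ_B = n₂/n₁ = tan 36.94° = 0.7519.
Total internal reflection: sin θ_c = n₂/n₁ = 0.7519.
θ_c = arcsin(0.7519) = 48.76°.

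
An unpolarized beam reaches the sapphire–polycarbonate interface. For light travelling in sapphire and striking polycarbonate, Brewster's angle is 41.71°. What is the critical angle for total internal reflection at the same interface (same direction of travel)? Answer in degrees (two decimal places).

θ_c ≈ 63.03°

n₂/n₁ = tan 41.71° = 0.8913; the critical angle satisfies sin θ_c = n₂/n₁.
θ_c = arcsin(0.8913) = 63.03°.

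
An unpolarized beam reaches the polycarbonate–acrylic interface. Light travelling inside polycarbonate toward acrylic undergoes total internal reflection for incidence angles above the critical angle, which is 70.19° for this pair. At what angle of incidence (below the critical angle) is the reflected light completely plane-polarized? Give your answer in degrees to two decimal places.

θ_B ≈ 43.25°

n₂/n₁ = sin θ_c = sin 70.19° = 0.9408.
tan θ_B equals the same ratio, so θ_B = arctan(0.9408) = 43.25°.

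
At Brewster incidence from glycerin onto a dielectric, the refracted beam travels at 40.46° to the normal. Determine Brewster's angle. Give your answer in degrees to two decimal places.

θ_B ≈ 49.54°

Since the reflected and refracted rays are at right angles at the polarizing angle, θ_B + θ_t = 90°.
θ_B = 90° − 40.46° = 49.54°.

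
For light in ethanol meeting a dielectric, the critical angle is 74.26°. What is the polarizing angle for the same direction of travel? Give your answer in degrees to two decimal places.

θ_B ≈ 43.91°

At the critical angle sin θ_c = n₂/n₁, giving n₂/n₁ = sin 74.26° = 0.9625.
Then tan θ_B = n₂/n₁ = 0.9625, so θ_B = arctan 0.9625 = 43.91°.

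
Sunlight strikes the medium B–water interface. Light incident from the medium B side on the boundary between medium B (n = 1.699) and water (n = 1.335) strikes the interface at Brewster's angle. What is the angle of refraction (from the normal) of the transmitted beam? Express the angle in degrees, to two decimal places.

tan θ_B = n₂/n₁ = 1.335/1.699 = 0.7858, so θ_B = 38.16°.
The refracted ray is perpendicular to the reflected ray, so θ_t = 90° − θ_B = 51.84°.

θ_t ≈ 51.84°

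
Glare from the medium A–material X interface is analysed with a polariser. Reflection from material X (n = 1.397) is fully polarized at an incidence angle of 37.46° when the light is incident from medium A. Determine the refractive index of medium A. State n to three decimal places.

n ≈ 1.823

At the polarizing angle, tan θ_B = n₂/n₁ with n₁ on the incident side (medium A) and n₂ on the transmitted side (material X).
n₁ = n₂ / tan θ_B = 1.397 / tan 37.46° = 1.823.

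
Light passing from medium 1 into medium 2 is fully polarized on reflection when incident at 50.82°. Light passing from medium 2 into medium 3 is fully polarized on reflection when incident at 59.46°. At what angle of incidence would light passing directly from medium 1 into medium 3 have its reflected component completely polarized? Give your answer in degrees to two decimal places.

θ_B ≈ 64.32°

Each Brewster angle gives a ratio: n₂/n₁ = tan 50.82° = 1.2270, n₃/n₂ = tan 59.46° = 1.6950.
So n₃/n₁ = (n₂/n₁)(n₃/n₂) = 1.2270 × 1.6950 = 2.0797.
θ_B(1→3) = arctan(2.0797) = 64.32°.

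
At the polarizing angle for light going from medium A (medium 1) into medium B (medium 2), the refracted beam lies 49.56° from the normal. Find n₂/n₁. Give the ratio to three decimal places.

θ_B + θ_t = 90°, so θ_B = 90° − 49.56° = 40.44°.
Then n₂/n₁ = tan θ_B = tan 40.44° = 0.852.

n₂/n₁ ≈ 0.852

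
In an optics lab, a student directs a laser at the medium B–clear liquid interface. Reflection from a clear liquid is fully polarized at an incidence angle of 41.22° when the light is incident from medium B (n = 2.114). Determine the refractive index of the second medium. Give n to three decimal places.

n ≈ 1.852

Full polarization of the reflected beam means tan θ_B = n₂/n₁, where n₁ is the incident medium (medium B).
n₂ = n₁ tan θ_B = 2.114 × tan 41.22° = 1.852.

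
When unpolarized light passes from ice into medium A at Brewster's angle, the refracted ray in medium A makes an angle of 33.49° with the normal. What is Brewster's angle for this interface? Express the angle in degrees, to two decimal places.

θ_B ≈ 56.51°

At Brewster's angle the reflected and refracted rays are perpendicular, so θ_B + θ_t = 90°.
So θ_B = 90° − θ_t = 90° − 33.49° = 56.51°.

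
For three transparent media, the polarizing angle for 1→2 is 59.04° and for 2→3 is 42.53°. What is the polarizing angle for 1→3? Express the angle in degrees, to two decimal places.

Each Brewster angle gives a ratio: n₂/n₁ = tan 59.04° = 1.6669, n₃/n₂ = tan 42.53° = 0.9173.
So n₃/n₁ = (n₂/n₁)(n₃/n₂) = 1.6669 × 0.9173 = 1.5291.
θ_B(1→3) = arctan(1.5291) = 56.82°.

θ_B ≈ 56.82°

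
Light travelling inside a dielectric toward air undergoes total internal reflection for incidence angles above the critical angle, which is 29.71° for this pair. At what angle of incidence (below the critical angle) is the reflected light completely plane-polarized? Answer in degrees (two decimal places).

sin θ_c = n₂/n₁, so n₂/n₁ = sin 29.71° = 0.4956.
Brewster: tan θ_B = n₂/n₁ = 0.4956.
θ_B = arctan(0.4956) = 26.36°.

θ_B ≈ 26.36°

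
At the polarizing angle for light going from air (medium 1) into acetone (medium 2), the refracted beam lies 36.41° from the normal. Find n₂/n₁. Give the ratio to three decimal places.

θ_B + θ_t = 90°, so θ_B = 90° − 36.41° = 53.59°.
Then n₂/n₁ = tan θ_B = tan 53.59° = 1.356.

n₂/n₁ ≈ 1.356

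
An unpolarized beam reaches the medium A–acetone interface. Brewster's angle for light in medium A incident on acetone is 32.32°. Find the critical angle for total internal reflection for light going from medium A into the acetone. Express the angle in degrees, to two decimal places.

θ_c ≈ 39.25°

tan θ_B = n₂/n₁ = tan 32.32° = 0.6327.
Total internal reflection: sin θ_c = n₂/n₁ = 0.6327.
θ_c = arcsin(0.6327) = 39.25°.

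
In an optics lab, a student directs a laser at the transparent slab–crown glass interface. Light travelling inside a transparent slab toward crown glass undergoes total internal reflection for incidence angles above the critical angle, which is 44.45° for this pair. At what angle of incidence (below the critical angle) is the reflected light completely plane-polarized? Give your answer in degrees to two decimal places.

At the critical angle sin θ_c = n₂/n₁, giving n₂/n₁ = sin 44.45° = 0.7003.
Then tan θ_B = n₂/n₁ = 0.7003, so θ_B = arctan 0.7003 = 35.00°.

θ_B ≈ 35.00°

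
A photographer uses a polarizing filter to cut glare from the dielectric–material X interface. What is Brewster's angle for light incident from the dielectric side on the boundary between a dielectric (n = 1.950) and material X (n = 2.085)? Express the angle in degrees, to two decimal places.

θ_B ≈ 46.92°

tan θ_B = n₂/n₁ = 2.085/1.950 = 1.0692.
So θ_B = arctan 1.0692 = 46.92°.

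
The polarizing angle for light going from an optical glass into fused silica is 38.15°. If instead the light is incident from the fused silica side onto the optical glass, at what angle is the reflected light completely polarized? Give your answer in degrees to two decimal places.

θ_B' ≈ 51.85°

Reversing the direction swaps n₁ and n₂, so tan θ_B' = 1/tan θ_B and θ_B' = 90° − θ_B.
Hence θ_B' = 90° − 38.15° = 51.85°.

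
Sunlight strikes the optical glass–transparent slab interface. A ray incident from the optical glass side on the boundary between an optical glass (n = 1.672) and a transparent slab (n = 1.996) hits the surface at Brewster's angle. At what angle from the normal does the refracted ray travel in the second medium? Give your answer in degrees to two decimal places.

θ_t ≈ 39.95°

First find Brewster's angle: tan θ_B = 1.996/1.672 = 1.1938, giving θ_B = 50.05°.
Since θ_B + θ_t = 90° at Brewster incidence, θ_t = 90° − 50.05° = 39.95°.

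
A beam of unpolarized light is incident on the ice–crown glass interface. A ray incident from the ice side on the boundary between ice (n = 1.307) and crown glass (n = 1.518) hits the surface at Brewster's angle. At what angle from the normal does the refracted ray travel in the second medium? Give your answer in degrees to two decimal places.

θ_t ≈ 40.73°

tan θ_B = n₂/n₁ = 1.518/1.307 = 1.1614, so θ_B = 49.27°.
At Brewster's angle the reflected and refracted rays are perpendicular, so θ_t = 90° − θ_B = 90° − 49.27° = 40.73°.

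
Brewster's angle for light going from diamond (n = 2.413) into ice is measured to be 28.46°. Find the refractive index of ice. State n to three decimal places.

n ≈ 1.308

Brewster's law: tan θ_B = n₂/n₁ (light incident in diamond, refracted into ice).
n₂ = n₁ tan θ_B = 2.413 × tan 28.46° = 1.308.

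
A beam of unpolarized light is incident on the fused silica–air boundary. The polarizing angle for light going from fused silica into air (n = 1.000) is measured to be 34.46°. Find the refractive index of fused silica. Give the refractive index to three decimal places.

At the polarizing angle, tan θ_B = n₂/n₁ with n₁ on the incident side (fused silica) and n₂ on the transmitted side (air).
n₁ = n₂ / tan θ_B = 1.000 / tan 34.46° = 1.457.

n ≈ 1.457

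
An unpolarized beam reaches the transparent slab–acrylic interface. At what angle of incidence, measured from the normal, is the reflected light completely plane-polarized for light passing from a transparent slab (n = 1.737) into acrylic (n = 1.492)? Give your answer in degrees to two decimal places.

Here n₂/n₁ = 1.492/1.737 = 0.8590, and Brewster's law gives tan θ_B = n₂/n₁.
θ_B = arctan(0.8590) = 40.66°.

θ_B ≈ 40.66°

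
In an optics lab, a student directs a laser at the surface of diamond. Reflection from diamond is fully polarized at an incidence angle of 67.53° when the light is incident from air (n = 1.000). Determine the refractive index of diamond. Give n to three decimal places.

Full polarization of the reflected beam means tan θ_B = n₂/n₁, where n₁ is the incident medium (air).
n₂ = n₁ tan θ_B = 1.000 × tan 67.53° = 2.418.

n ≈ 2.418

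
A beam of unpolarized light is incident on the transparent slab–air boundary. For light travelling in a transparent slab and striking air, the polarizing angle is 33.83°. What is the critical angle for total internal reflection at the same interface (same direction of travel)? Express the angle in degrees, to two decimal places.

θ_c ≈ 42.08°

From Brewster, n₂/n₁ = tan θ_B = tan 33.83° = 0.6702.
Then sin θ_c = n₂/n₁ = 0.6702, so θ_c = arcsin 0.6702 = 42.08°.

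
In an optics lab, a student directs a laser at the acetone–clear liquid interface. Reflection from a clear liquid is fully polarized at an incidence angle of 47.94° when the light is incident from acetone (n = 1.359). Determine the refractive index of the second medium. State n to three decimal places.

n ≈ 1.506

At Brewster's angle, tan θ_B = n₂/n₁ with n₁ on the incident side (acetone) and n₂ on the transmitted side (a clear liquid).
n₂ = n₁ tan θ_B = 1.359 × tan 47.94° = 1.506.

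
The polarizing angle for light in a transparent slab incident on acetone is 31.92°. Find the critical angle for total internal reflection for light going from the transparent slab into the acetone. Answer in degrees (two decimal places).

θ_c ≈ 38.53°

From Brewster, n₂/n₁ = tan θ_B = tan 31.92° = 0.6229.
Then sin θ_c = n₂/n₁ = 0.6229, so θ_c = arcsin 0.6229 = 38.53°.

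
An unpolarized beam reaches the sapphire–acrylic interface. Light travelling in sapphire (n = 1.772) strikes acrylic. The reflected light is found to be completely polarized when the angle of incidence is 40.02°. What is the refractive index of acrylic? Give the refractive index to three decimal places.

n ≈ 1.488

Brewster's law: tan θ_B = n₂/n₁ (light incident in sapphire, refracted into acrylic).
n₂ = n₁ tan θ_B = 1.772 × tan 40.02° = 1.488.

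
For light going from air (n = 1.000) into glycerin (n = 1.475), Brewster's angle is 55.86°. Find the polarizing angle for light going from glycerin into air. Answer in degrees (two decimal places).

θ_B' ≈ 34.14°

tan θ_B' = n₁/n₂ = 1/tan θ_B, so θ_B' = 90° − θ_B.
θ_B' = 90° − 55.86° = 34.14°.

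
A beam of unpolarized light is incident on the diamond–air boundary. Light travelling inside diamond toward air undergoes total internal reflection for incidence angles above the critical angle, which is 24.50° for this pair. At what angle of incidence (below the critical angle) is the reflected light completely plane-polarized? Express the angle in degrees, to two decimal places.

θ_B ≈ 22.52°

sin θ_c = n₂/n₁, so n₂/n₁ = sin 24.50° = 0.4147.
Brewster: tan θ_B = n₂/n₁ = 0.4147.
θ_B = arctan(0.4147) = 22.52°.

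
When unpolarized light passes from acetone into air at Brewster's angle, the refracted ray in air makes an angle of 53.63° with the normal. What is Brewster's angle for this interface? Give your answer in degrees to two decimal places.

θ_B ≈ 36.37°

Since the reflected and refracted rays are at right angles at the polarizing angle, θ_B + θ_t = 90°.
θ_B = 90° − 53.63° = 36.37°.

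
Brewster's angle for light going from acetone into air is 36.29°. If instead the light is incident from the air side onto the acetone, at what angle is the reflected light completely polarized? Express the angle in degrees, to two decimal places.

The two Brewster angles are complementary: θ_B' = 90° − θ_B = 90° − 36.29° = 53.71°.

θ_B' ≈ 53.71°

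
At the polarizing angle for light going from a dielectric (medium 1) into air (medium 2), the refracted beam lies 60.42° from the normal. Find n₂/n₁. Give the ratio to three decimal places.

θ_B + θ_t = 90°, so θ_B = 90° − 60.42° = 29.58°.
Then n₂/n₁ = tan θ_B = tan 29.58° = 0.568.

n₂/n₁ ≈ 0.568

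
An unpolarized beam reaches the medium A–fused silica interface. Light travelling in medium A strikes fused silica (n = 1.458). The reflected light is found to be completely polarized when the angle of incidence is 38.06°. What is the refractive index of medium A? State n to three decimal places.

n ≈ 1.862

Full polarization of the reflected beam means tan θ_B = n₂/n₁, where n₁ is the incident medium (medium A).
n₁ = n₂ / tan θ_B = 1.458 / tan 38.06° = 1.862.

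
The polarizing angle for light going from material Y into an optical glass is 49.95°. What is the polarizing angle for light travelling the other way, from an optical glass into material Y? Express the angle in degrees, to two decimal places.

Reversing the direction swaps n₁ and n₂, so tan θ_B' = 1/tan θ_B and θ_B' = 90° − θ_B.
Hence θ_B' = 90° − 49.95° = 40.05°.

θ_B' ≈ 40.05°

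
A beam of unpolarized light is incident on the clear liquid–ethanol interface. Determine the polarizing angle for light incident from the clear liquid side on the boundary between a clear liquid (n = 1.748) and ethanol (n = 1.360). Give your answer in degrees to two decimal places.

Here n₂/n₁ = 1.360/1.748 = 0.7780, and Brewster's law gives tan θ_B = n₂/n₁.
θ_B = arctan(0.7780) = 37.88°.

θ_B ≈ 37.88°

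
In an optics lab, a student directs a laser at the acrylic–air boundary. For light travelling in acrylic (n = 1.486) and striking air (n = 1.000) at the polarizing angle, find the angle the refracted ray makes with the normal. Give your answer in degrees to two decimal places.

θ_t ≈ 56.06°

tan θ_B = n₂/n₁ = 1.000/1.486 = 0.6729, so θ_B = 33.94°.
At Brewster's angle the reflected and refracted rays are perpendicular, so θ_t = 90° − θ_B = 90° − 33.94° = 56.06°.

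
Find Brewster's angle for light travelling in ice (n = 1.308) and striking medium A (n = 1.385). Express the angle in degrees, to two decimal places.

Here n₂/n₁ = 1.385/1.308 = 1.0589, and Brewster's law gives tan θ_B = n₂/n₁.
θ_B = arctan(1.0589) = 46.64°.

θ_B ≈ 46.64°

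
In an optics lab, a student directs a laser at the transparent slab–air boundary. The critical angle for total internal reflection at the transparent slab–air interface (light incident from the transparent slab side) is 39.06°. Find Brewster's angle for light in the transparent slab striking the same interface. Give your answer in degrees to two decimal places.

θ_B ≈ 32.22°

n₂/n₁ = sin θ_c = sin 39.06° = 0.6301.
tan θ_B equals the same ratio, so θ_B = arctan(0.6301) = 32.22°.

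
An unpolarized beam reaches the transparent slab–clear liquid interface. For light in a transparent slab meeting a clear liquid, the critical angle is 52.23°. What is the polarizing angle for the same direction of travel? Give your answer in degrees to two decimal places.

At the critical angle sin θ_c = n₂/n₁, giving n₂/n₁ = sin 52.23° = 0.7905.
Then tan θ_B = n₂/n₁ = 0.7905, so θ_B = arctan 0.7905 = 38.33°.

θ_B ≈ 38.33°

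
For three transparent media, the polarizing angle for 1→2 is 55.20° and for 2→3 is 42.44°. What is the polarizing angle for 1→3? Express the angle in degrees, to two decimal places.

Each Brewster angle gives a ratio: n₂/n₁ = tan 55.20° = 1.4388, n₃/n₂ = tan 42.44° = 0.9144.
n₃/n₁ = 1.3157. Then tan θ_B(1→3) = n₃/n₁, so θ_B(1→3) = arctan(1.3157) = 52.76°.

θ_B ≈ 52.76°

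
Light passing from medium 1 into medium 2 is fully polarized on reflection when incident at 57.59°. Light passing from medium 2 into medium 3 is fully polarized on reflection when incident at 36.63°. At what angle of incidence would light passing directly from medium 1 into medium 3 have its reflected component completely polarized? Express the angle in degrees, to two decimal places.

θ_B ≈ 49.51°

n₂/n₁ = tan 57.59° = 1.5751 and n₃/n₂ = tan 36.63° = 0.7435.
Multiplying, n₃/n₁ = 1.5751 × 0.7435 = 1.1711, and θ_B(1→3) = arctan 1.1711 = 49.51°.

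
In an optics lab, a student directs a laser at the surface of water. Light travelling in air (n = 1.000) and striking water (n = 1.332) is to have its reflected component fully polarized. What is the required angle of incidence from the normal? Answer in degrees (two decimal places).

θ_B ≈ 53.10°

Brewster's condition: tan θ_B = n₂/n₁ = 1.332/1.000 = 1.3320.
So θ_B = arctan 1.3320 = 53.10°.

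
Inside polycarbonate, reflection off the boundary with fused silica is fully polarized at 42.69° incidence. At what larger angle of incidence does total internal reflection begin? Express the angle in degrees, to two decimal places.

θ_c ≈ 67.29°

From Brewster, n₂/n₁ = tan θ_B = tan 42.69° = 0.9225.
Then sin θ_c = n₂/n₁ = 0.9225, so θ_c = arcsin 0.9225 = 67.29°.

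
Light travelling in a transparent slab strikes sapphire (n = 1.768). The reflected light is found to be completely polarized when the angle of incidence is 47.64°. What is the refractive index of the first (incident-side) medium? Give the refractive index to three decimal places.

Brewster's law: tan θ_B = n₂/n₁ (light incident in a transparent slab, refracted into sapphire).
n₁ = n₂ / tan θ_B = 1.768 / tan 47.64° = 1.612.

n ≈ 1.612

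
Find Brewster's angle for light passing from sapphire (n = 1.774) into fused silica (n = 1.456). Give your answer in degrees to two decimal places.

θ_B ≈ 39.38°

Brewster's condition: tan θ_B = n₂/n₁ = 1.456/1.774 = 0.8207.
So θ_B = arctan 0.8207 = 39.38°.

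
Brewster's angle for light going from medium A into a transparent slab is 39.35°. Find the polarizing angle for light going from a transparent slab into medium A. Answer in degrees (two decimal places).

The two Brewster angles are complementary: θ_B' = 90° − θ_B = 90° − 39.35° = 50.65°.

θ_B' ≈ 50.65°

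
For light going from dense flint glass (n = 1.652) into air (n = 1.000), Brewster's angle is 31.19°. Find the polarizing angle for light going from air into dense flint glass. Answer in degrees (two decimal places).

tan θ_B' = n₁/n₂ = 1/tan θ_B, so θ_B' = 90° − θ_B.
θ_B' = 90° − 31.19° = 58.81°.

θ_B' ≈ 58.81°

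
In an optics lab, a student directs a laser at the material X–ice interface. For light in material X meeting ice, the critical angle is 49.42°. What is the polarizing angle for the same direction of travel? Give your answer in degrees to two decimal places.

n₂/n₁ = sin θ_c = sin 49.42° = 0.7595.
tan θ_B equals the same ratio, so θ_B = arctan(0.7595) = 37.22°.

θ_B ≈ 37.22°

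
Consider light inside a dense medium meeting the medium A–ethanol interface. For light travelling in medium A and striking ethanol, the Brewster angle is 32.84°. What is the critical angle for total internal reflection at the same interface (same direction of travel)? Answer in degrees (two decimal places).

θ_c ≈ 40.20°

n₂/n₁ = tan 32.84° = 0.6454; the critical angle satisfies sin θ_c = n₂/n₁.
θ_c = arcsin(0.6454) = 40.20°.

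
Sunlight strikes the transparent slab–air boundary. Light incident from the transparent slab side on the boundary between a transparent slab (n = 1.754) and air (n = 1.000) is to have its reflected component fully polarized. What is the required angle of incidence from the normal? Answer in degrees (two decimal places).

θ_B ≈ 29.69°

The reflected p-component vanishes when tan θ_B = n₂/n₁.
Brewster's condition: tan θ_B = n₂/n₁ = 1.000/1.754 = 0.5701.
So θ_B = arctan 0.5701 = 29.69°.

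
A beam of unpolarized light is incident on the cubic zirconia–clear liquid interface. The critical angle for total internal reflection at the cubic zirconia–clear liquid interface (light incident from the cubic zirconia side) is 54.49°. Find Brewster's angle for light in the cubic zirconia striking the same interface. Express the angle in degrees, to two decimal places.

sin θ_c = n₂/n₁, so n₂/n₁ = sin 54.49° = 0.8140.
Brewster: tan θ_B = n₂/n₁ = 0.8140.
θ_B = arctan(0.8140) = 39.15°.

θ_B ≈ 39.15°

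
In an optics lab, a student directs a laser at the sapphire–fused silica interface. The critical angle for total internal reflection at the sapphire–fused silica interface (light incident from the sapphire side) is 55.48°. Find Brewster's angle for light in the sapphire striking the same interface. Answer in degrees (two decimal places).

θ_B ≈ 39.49°

At the critical angle sin θ_c = n₂/n₁, giving n₂/n₁ = sin 55.48° = 0.8239.
Then tan θ_B = n₂/n₁ = 0.8239, so θ_B = arctan 0.8239 = 39.49°.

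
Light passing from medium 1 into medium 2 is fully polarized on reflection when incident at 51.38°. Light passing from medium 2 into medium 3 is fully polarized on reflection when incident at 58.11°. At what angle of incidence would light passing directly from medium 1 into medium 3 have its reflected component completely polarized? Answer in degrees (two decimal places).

tan θ_B(1→2) = n₂/n₁ = tan 51.38° = 1.2518.
tan θ_B(2→3) = n₃/n₂ = tan 58.11° = 1.6072.
Multiplying, n₃/n₁ = 1.2518 × 1.6072 = 2.0119, and θ_B(1→3) = arctan 2.0119 = 63.57°.

θ_B ≈ 63.57°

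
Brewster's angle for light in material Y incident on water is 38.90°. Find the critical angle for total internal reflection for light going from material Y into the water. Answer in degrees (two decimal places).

θ_c ≈ 53.79°

From Brewster, n₂/n₁ = tan θ_B = tan 38.90° = 0.8069.
Then sin θ_c = n₂/n₁ = 0.8069, so θ_c = arcsin 0.8069 = 53.79°.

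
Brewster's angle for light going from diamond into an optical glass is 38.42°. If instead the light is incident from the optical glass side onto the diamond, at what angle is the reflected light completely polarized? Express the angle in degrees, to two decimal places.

Reversing the direction swaps n₁ and n₂, so tan θ_B' = 1/tan θ_B and θ_B' = 90° − θ_B.
Hence θ_B' = 90° − 38.42° = 51.58°.

θ_B' ≈ 51.58°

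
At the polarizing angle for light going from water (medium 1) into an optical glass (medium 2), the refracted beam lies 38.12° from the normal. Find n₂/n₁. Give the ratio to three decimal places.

θ_B + θ_t = 90°, so θ_B = 90° − 38.12° = 51.88°.
Then n₂/n₁ = tan θ_B = tan 51.88° = 1.274.

n₂/n₁ ≈ 1.274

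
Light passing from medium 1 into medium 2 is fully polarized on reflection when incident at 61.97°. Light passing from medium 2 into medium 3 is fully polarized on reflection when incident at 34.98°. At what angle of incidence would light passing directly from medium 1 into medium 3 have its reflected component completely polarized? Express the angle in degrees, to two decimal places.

Each Brewster angle gives a ratio: n₂/n₁ = tan 61.97° = 1.8784, n₃/n₂ = tan 34.98° = 0.6997.
n₃/n₁ = 1.3143. Then tan θ_B(1→3) = n₃/n₁, so θ_B(1→3) = arctan(1.3143) = 52.73°.

θ_B ≈ 52.73°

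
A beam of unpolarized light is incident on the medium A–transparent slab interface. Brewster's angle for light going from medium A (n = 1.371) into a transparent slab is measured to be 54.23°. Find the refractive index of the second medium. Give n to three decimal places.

n ≈ 1.903

At Brewster's angle, tan θ_B = n₂/n₁ with n₁ on the incident side (medium A) and n₂ on the transmitted side (a transparent slab).
n₂ = n₁ tan θ_B = 1.371 × tan 54.23° = 1.903.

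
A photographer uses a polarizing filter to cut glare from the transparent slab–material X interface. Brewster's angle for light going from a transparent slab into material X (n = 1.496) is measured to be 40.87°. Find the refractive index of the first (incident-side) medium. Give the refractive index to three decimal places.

n ≈ 1.729

At Brewster's angle, tan θ_B = n₂/n₁ with n₁ on the incident side (a transparent slab) and n₂ on the transmitted side (material X).
n₁ = n₂ / tan θ_B = 1.496 / tan 40.87° = 1.729.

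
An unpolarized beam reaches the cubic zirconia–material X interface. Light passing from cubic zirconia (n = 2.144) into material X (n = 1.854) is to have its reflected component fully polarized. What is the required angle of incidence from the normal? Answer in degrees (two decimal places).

θ_B ≈ 40.85°

The reflected p-component vanishes when tan θ_B = n₂/n₁.
Brewster's condition: tan θ_B = n₂/n₁ = 1.854/2.144 = 0.8647.
θ_B = arctan(0.8647) = 40.85°.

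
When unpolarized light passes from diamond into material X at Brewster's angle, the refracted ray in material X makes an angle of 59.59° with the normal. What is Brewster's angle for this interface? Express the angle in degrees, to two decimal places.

Brewster's condition makes the reflected and refracted beams perpendicular: θ_B + θ_t = 90°.
θ_B = 90° − 59.59° = 30.41°.

θ_B ≈ 30.41°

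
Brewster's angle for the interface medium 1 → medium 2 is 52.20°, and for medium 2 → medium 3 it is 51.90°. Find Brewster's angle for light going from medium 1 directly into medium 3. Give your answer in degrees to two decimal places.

θ_B ≈ 58.69°

n₂/n₁ = tan 52.20° = 1.2892 and n₃/n₂ = tan 51.90° = 1.2753.
Multiplying, n₃/n₁ = 1.2892 × 1.2753 = 1.6442, and θ_B(1→3) = arctan 1.6442 = 58.69°.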